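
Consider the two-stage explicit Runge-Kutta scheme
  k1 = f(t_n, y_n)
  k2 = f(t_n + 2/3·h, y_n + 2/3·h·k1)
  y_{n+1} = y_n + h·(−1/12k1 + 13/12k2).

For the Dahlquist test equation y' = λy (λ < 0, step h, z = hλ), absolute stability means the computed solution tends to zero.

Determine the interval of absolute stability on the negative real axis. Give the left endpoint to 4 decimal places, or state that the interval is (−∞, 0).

Set f=λy, z=hλ:
  k1=λy_n ⇒ h·k1=z·y_n;  k2=λ(1+2/3z)y_n ⇒ h·k2=z(1+2/3z)y_n
  y_{n+1}/y_n = 1 − 1/12z + 13/12z(1+2/3z) = 1 + z + 13/18z²
  so R(z) = 1 + z + 13/18z².

Boundary: |R(x)|=1, x<0.
x=-0.87: |R|=0.6766
R=1: x+13/18x²=0 ⇒ x=−18/13=-1.3846; min R=1−1/(4·13/18)=0.6538>−1
Confirm numerically:
  x=-1.356: |R|=0.97198 <1
  x=-1.142: |R|=0.79990 <1
  x=-0.596: |R|=0.66054 <1
  x=-1.690: |R|=1.37274 >1
  x=-1.598: |R|=1.24627 >1
  x=-1.430: |R|=1.04687 >1
Interval (-1.3846, 0).

(-1.3846, 0).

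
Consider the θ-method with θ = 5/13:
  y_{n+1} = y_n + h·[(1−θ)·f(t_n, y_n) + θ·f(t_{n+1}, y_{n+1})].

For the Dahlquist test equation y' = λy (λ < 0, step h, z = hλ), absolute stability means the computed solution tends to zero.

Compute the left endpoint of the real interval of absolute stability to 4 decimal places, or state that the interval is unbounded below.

Set f=λy, z=hλ:
  y_{n+1} = y_n + z·[8/13·y_n + 5/13·y_{n+1}] ⇒ (1 − 5/13z)y_{n+1} = (1 + 8/13z)y_n
  R(z) = (1 + 8/13z)/(1 − 5/13z).

Boundary: |R(x)|=1, x<0.
x=-1.66: |R|=0.0131
R=−1: 1+8/13x = −1+5/13x ⇒ -3/13x=2 ⇒ x=2/(-3/13)=-8.6667
Confirm numerically:
  x=-8.387: |R|=0.98473 <1
  x=-6.807: |R|=0.88139 <1
  x=-6.248: |R|=0.83599 <1
  x=-9.138: |R|=1.02409 >1
  x=-8.743: |R|=1.00404 >1
So |R|<1 on (-8.6667, 0).

z* = -8.6667.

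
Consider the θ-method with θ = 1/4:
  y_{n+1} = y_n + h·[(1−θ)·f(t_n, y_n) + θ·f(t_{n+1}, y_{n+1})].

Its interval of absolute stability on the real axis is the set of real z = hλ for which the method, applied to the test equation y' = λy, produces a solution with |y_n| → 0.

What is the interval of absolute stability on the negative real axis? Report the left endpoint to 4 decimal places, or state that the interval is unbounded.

(-4.0000, 0).

With y'=λy (z=hλ):
  y_{n+1} = y_n + z·[3/4·y_n + 1/4·y_{n+1}] ⇒ (1 − 1/4z)y_{n+1} = (1 + 3/4z)y_n
  so R(z) = (1 + 3/4z)/(1 − 1/4z).

Find x<0 with |R(x)|<1.
x=-1.38: |R|=0.0260
R=−1: 1+3/4x = −1+1/4x ⇒ -1/2x=2 ⇒ x=2/(-1/2)=-4.0000
Confirm numerically:
  x=-3.720: |R|=0.92746 <1
  x=-2.723: |R|=0.62011 <1
  x=-2.499: |R|=0.53808 <1
  x=-2.191: |R|=0.41560 <1
  x=-4.411: |R|=1.09773 >1
  x=-4.227: |R|=1.05518 >1
  x=-4.215: |R|=1.05234 >1
Stable set (-4.0000, 0).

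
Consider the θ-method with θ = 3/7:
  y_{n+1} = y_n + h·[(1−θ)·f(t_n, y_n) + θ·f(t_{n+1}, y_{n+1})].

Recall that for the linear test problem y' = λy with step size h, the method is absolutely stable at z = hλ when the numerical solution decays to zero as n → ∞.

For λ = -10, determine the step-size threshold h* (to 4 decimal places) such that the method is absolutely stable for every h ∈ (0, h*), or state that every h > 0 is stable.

Test eqn y'=λy, z=hλ:
  y_{n+1} = y_n + z·[4/7·y_n + 3/7·y_{n+1}] ⇒ (1 − 3/7z)y_{n+1} = (1 + 4/7z)y_n
  ⇒ R(z) = (1 + 4/7z)/(1 − 3/7z).

Need |R(x)|<1, x<0.
x=-0.73: |R|=0.4440
R=−1: 1+4/7x = −1+3/7x ⇒ -1/7x=2 ⇒ x=2/(-1/7)=-14.0000
Confirm numerically:
  x=-13.459: |R|=0.98858 <1
  x=-10.471: |R|=0.90813 <1
  x=-7.972: |R|=0.80502 <1
  x=-6.537: |R|=0.71955 <1
  x=-14.595: |R|=1.01172 >1
  x=-14.037: |R|=1.00075 >1
So |R|<1 on (-14.0000, 0).

(-14.0000,0); λ=-10 ⇒ h* = (14)/10 = 1.4000.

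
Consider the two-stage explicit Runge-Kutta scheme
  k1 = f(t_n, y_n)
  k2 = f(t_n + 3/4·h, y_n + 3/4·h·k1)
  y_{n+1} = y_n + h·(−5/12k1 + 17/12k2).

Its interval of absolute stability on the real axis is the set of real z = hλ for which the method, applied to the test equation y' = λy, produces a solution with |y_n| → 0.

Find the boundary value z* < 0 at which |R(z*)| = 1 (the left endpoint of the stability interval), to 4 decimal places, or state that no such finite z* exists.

left endpoint -0.9412.

With y'=λy (z=hλ):
  k1=λy_n ⇒ h·k1=z·y_n;  k2=λ(1+3/4z)y_n ⇒ h·k2=z(1+3/4z)y_n
  y_{n+1}/y_n = 1 − 5/12z + 17/12z(1+3/4z) = 1 + z + 17/16z²
  Hence R(z) = 1 + z + 17/16z².

Need |R(x)|<1, x<0.
x=-1.34: |R|=1.5678
R=1: x+17/16x²=0 ⇒ x=−16/17=-0.9412; min R=1−1/(4·17/16)=0.7647>−1
Confirm numerically:
  x=-0.525: |R|=0.76785 <1
  x=-0.501: |R|=0.76569 <1
  x=-0.384: |R|=0.77267 <1
  x=-1.536: |R|=1.97075 >1
  x=-1.412: |R|=1.70635 >1
Interval (-0.9412, 0).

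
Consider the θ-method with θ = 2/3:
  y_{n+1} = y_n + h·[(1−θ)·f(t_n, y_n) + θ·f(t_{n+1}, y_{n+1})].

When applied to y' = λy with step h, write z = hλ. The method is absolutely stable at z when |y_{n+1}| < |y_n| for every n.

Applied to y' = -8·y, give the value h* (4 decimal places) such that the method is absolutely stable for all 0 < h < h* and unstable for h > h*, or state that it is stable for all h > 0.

(−∞, 0) — no finite endpoint. Any h>0 works for λ=-8.

Test eqn y'=λy, z=hλ:
  y_{n+1} = y_n + z·[1/3·y_n + 2/3·y_{n+1}] ⇒ (1 − 2/3z)y_{n+1} = (1 + 1/3z)y_n
  Hence R(z) = (1 + 1/3z)/(1 − 2/3z).

Find x<0 with |R(x)|<1.
x=-0.88: |R|=0.4454
x=-2: |R|=0.1429
x=-10: |R|=0.3043
x=-100: |R|=0.4778
θ=2/3≥1/2 ⇒ |1+1/3x|<|1−2/3x| ∀x<0 ⇒ unbounded interval.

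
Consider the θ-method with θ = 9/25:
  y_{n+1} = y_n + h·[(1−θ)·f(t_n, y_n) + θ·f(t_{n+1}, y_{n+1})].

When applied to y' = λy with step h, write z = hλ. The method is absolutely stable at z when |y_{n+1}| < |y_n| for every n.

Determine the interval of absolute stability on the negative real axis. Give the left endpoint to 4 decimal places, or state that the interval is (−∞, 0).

On y'=λy, z=hλ:
  y_{n+1} = y_n + z·[16/25·y_n + 9/25·y_{n+1}] ⇒ (1 − 9/25z)y_{n+1} = (1 + 16/25z)y_n
  so R(z) = (1 + 16/25z)/(1 − 9/25z).

Solve |R(x)|<1 on ℝ⁻.
x=-1.29: |R|=0.1191
R=−1: 1+16/25x = −1+9/25x ⇒ -7/25x=2 ⇒ x=2/(-7/25)=-7.1429
Confirm numerically:
  x=-6.322: |R|=0.92984 <1
  x=-4.611: |R|=0.73348 <1
  x=-3.064: |R|=0.45694 <1
  x=-7.566: |R|=1.03182 >1
  x=-7.459: |R|=1.02402 >1
So |R|<1 on (-7.1429, 0).

z∈(-7.1429,0).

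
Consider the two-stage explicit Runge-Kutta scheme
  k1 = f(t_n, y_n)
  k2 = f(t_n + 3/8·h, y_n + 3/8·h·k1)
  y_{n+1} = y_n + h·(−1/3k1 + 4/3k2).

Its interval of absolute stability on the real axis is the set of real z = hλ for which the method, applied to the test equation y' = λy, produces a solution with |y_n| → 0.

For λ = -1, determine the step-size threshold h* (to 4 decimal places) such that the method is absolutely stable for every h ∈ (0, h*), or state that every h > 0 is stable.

(-2.0000,0); λ=-1 ⇒ h* = (2)/1 = 2.0000.

With y'=λy (z=hλ):
  k1=λy_n ⇒ h·k1=z·y_n;  k2=λ(1+3/8z)y_n ⇒ h·k2=z(1+3/8z)y_n
  y_{n+1}/y_n = 1 − 1/3z + 4/3z(1+3/8z) = 1 + z + 1/2z²
  so R(z) = 1 + z + 1/2z².

Need |R(x)|<1, x<0.
x=-0.7: |R|=0.5450
R=1: x+1/2x²=0 ⇒ x=−2=-2.0000; min R=1−1/(4·1/2)=0.5000>−1
Confirm numerically:
  x=-1.908: |R|=0.91223 <1
  x=-1.535: |R|=0.64311 <1
  x=-1.109: |R|=0.50594 <1
  x=-0.906: |R|=0.50442 <1
  x=-2.294: |R|=1.33722 >1
  x=-2.092: |R|=1.09623 >1
Stable set (-2.0000, 0).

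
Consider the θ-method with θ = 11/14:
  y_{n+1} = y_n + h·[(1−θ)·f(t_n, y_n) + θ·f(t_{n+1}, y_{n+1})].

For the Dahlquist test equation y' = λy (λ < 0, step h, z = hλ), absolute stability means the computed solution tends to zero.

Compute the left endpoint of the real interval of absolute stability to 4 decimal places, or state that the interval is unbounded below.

(−∞, 0) — no finite endpoint.

On y'=λy, z=hλ:
  y_{n+1} = y_n + z·[3/14·y_n + 11/14·y_{n+1}] ⇒ (1 − 11/14z)y_{n+1} = (1 + 3/14z)y_n
  so R(z) = (1 + 3/14z)/(1 − 11/14z).

Solve |R(x)|<1 on ℝ⁻.
x=-1.57: |R|=0.2971
x=-2: |R|=0.2222
x=-10: |R|=0.1290
x=-100: |R|=0.2567
θ=11/14≥1/2 ⇒ |1+3/14x|<|1−11/14x| ∀x<0 ⇒ interval (−∞,0).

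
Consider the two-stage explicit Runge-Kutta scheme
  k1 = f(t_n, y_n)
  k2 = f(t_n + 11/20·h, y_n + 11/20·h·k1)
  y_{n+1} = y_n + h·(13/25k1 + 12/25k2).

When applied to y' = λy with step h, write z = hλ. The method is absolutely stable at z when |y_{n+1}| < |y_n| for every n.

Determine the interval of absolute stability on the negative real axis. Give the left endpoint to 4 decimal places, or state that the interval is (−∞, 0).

z∈(-3.7879,0).

On y'=λy, z=hλ:
  k1=λy_n ⇒ h·k1=z·y_n;  k2=λ(1+11/20z)y_n ⇒ h·k2=z(1+11/20z)y_n
  y_{n+1}/y_n = 1 + 13/25z + 12/25z(1+11/20z) = 1 + z + 33/125z²
  so R(z) = 1 + z + 33/125z².

Solve |R(x)|<1 on ℝ⁻.
x=-0.37: |R|=0.6661
R=1: x+33/125x²=0 ⇒ x=−125/33=-3.7879; min R=1−1/(4·33/125)=0.0530>−1
Confirm numerically:
  x=-3.434: |R|=0.67918 <1
  x=-2.772: |R|=0.25657 <1
  x=-1.884: |R|=0.05306 <1
  x=-4.192: |R|=1.44724 >1
  x=-3.973: |R|=1.19417 >1
  x=-3.843: |R|=1.05592 >1
So |R|<1 on (-3.7879, 0).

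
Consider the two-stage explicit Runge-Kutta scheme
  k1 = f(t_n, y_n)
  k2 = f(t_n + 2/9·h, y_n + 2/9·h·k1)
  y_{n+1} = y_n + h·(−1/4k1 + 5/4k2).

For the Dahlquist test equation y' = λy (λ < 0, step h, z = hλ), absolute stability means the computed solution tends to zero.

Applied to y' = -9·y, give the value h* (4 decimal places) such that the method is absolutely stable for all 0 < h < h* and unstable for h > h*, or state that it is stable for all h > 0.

Set f=λy, z=hλ:
  k1=λy_n ⇒ h·k1=z·y_n;  k2=λ(1+2/9z)y_n ⇒ h·k2=z(1+2/9z)y_n
  y_{n+1}/y_n = 1 − 1/4z + 5/4z(1+2/9z) = 1 + z + 5/18z²
  Hence R(z) = 1 + z + 5/18z².

Need |R(x)|<1, x<0.
x=-1.03: |R|=0.2647
R=1: x+5/18x²=0 ⇒ x=−18/5=-3.6000; min R=1−1/(4·5/18)=0.1000>−1
Confirm numerically:
  x=-3.485: |R|=0.88867 <1
  x=-2.380: |R|=0.19344 <1
  x=-2.069: |R|=0.12010 <1
  x=-4.152: |R|=1.63664 >1
  x=-4.020: |R|=1.46900 >1
Interval (-3.6000, 0).

(-3.6000,0); λ=-9 ⇒ h* = (18/5)/9 = 0.4000.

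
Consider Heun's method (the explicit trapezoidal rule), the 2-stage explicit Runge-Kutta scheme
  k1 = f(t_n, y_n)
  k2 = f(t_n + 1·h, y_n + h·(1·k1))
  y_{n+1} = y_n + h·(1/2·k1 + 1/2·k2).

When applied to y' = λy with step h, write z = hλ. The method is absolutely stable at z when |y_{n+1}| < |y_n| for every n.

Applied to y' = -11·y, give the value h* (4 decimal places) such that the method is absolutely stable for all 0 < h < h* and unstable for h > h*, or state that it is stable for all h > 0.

With y'=λy (z=hλ):
  order 2, 2-stage ⇒ R(z)=1+z+z^2/2
  (e.g. R(-0.74)=0.53380, |R|=0.53380)

Need |R(x)|<1, x<0.
x=-0.74: |R|=0.5338
|R(-1.52)|=0.6352 |R(-1.25)|=0.5312 |R(-0.78)|=0.5242
Bisect:
  x_lo=-2.8840 |R|=2.2747  x_hi=-0.2415 |R|=0.7877
  mid=-1.56275 |R|=0.65835 →hi
  mid=-2.22337 |R|=1.24832 →lo
  mid=-1.89306 |R|=0.89878 →hi
  mid=-2.05822 |R|=1.05991 →lo
  mid=-1.97564 |R|=0.97594 →hi
  mid=-2.01693 |R|=1.01707 →lo
  mid=-1.99629 |R|=0.99629 →hi
  ...
  [-2.00016,-2.00000] ⇒ x*=-2.0000
Interval (-2.0000, 0).

(-2.0000,0); λ=-11 ⇒ h* = 0.1818.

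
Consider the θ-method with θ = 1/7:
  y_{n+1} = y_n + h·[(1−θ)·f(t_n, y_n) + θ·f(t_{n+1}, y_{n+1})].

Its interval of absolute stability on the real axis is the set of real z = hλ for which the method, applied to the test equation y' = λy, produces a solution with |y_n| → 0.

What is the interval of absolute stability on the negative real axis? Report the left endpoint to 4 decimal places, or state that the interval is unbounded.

On y'=λy, z=hλ:
  y_{n+1} = y_n + z·[6/7·y_n + 1/7·y_{n+1}] ⇒ (1 − 1/7z)y_{n+1} = (1 + 6/7z)y_n
  Hence R(z) = (1 + 6/7z)/(1 − 1/7z).

Solve |R(x)|<1 on ℝ⁻.
x=-1.6: |R|=0.3023
R=−1: 1+6/7x = −1+1/7x ⇒ -5/7x=2 ⇒ x=2/(-5/7)=-2.8000
Confirm numerically:
  x=-1.742: |R|=0.39488 <1
  x=-1.321: |R|=0.11128 <1
  x=-1.198: |R|=0.02293 <1
  x=-2.841: |R|=1.02083 >1
  x=-2.822: |R|=1.01120 >1
So |R|<1 on (-2.8000, 0).

(-2.8000, 0).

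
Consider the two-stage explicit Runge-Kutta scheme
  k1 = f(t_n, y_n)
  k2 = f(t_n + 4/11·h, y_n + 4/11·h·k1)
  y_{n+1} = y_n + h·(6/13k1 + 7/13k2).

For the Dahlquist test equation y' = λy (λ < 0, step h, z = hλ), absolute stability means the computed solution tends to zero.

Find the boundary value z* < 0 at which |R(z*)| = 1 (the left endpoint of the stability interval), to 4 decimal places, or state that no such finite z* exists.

With y'=λy (z=hλ):
  k1=λy_n ⇒ h·k1=z·y_n;  k2=λ(1+4/11z)y_n ⇒ h·k2=z(1+4/11z)y_n
  y_{n+1}/y_n = 1 + 6/13z + 7/13z(1+4/11z) = 1 + z + 28/143z²
  so R(z) = 1 + z + 28/143z².

Solve |R(x)|<1 on ℝ⁻.
x=-0.36: |R|=0.6654
R=1: x+28/143x²=0 ⇒ x=−143/28=-5.1071; min R=1−1/(4·28/143)=-0.2768>−1
Confirm numerically:
  x=-4.953: |R|=0.85051 <1
  x=-4.447: |R|=0.42519 <1
  x=-4.397: |R|=0.38860 <1
  x=-5.514: |R|=1.43927 >1
  x=-5.411: |R|=1.32194 >1
  x=-5.270: |R|=1.16805 >1
So |R|<1 on (-5.1071, 0).

left endpoint -5.1071.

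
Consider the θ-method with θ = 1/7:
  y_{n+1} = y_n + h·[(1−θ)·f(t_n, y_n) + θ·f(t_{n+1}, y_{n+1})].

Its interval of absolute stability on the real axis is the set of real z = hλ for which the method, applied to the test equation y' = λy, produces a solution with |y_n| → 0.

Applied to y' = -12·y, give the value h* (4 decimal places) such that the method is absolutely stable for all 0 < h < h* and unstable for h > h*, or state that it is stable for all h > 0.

(-2.8000,0); λ=-12 ⇒ h* = (14/5)/12 = 0.2333.

On y'=λy, z=hλ:
  y_{n+1} = y_n + z·[6/7·y_n + 1/7·y_{n+1}] ⇒ (1 − 1/7z)y_{n+1} = (1 + 6/7z)y_n
  R(z) = (1 + 6/7z)/(1 − 1/7z).

Solve |R(x)|<1 on ℝ⁻.
x=-1.36: |R|=0.1388
R=−1: 1+6/7x = −1+1/7x ⇒ -5/7x=2 ⇒ x=2/(-5/7)=-2.8000
Confirm numerically:
  x=-2.664: |R|=0.92964 <1
  x=-2.424: |R|=0.80051 <1
  x=-2.304: |R|=0.73345 <1
  x=-1.751: |R|=0.40064 <1
  x=-3.163: |R|=1.17859 >1
  x=-2.987: |R|=1.09362 >1
  x=-2.965: |R|=1.08279 >1
So |R|<1 on (-2.8000, 0).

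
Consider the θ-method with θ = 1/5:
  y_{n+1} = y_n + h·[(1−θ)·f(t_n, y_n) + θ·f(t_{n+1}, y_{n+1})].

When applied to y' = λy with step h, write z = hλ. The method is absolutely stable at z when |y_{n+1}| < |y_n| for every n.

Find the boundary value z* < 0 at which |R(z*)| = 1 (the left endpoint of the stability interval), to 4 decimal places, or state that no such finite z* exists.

z* = -3.3333.

Set f=λy, z=hλ:
  y_{n+1} = y_n + z·[4/5·y_n + 1/5·y_{n+1}] ⇒ (1 − 1/5z)y_{n+1} = (1 + 4/5z)y_n
  Hence R(z) = (1 + 4/5z)/(1 − 1/5z).

Boundary: |R(x)|=1, x<0.
x=-1.12: |R|=0.0850
R=−1: 1+4/5x = −1+1/5x ⇒ -3/5x=2 ⇒ x=2/(-3/5)=-3.3333
Confirm numerically:
  x=-3.041: |R|=0.89093 <1
  x=-2.537: |R|=0.68303 <1
  x=-2.096: |R|=0.47689 <1
  x=-1.552: |R|=0.18437 <1
  x=-3.900: |R|=1.19101 >1
  x=-3.661: |R|=1.11350 >1
  x=-3.645: |R|=1.10816 >1
Interval (-3.3333, 0).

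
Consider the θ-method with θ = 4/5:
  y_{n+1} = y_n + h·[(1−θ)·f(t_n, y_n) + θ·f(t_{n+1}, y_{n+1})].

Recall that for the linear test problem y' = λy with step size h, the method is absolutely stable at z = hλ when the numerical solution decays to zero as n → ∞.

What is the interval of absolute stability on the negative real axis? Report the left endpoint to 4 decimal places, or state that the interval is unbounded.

Test eqn y'=λy, z=hλ:
  y_{n+1} = y_n + z·[1/5·y_n + 4/5·y_{n+1}] ⇒ (1 − 4/5z)y_{n+1} = (1 + 1/5z)y_n
  Hence R(z) = (1 + 1/5z)/(1 − 4/5z).

Boundary: |R(x)|=1, x<0.
x=-0.81: |R|=0.5085
x=-2: |R|=0.2308
x=-10: |R|=0.1111
x=-100: |R|=0.2346
θ=4/5≥1/2 ⇒ |1+1/5x|<|1−4/5x| ∀x<0 ⇒ stable on all of ℝ⁻.

interval (−∞, 0).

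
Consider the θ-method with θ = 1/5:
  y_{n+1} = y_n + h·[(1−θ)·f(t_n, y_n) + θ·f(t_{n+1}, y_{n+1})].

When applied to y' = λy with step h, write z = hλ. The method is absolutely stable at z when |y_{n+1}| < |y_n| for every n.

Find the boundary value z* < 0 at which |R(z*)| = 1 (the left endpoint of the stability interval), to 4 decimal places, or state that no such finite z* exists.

With y'=λy (z=hλ):
  y_{n+1} = y_n + z·[4/5·y_n + 1/5·y_{n+1}] ⇒ (1 − 1/5z)y_{n+1} = (1 + 4/5z)y_n
  so R(z) = (1 + 4/5z)/(1 − 1/5z).

Find x<0 with |R(x)|<1.
x=-1.42: |R|=0.1059
R=−1: 1+4/5x = −1+1/5x ⇒ -3/5x=2 ⇒ x=2/(-3/5)=-3.3333
Confirm numerically:
  x=-2.919: |R|=0.84304 <1
  x=-2.578: |R|=0.70098 <1
  x=-1.396: |R|=0.09131 <1
  x=-3.772: |R|=1.15002 >1
  x=-3.539: |R|=1.07226 >1
Interval (-3.3333, 0).

left endpoint -3.3333.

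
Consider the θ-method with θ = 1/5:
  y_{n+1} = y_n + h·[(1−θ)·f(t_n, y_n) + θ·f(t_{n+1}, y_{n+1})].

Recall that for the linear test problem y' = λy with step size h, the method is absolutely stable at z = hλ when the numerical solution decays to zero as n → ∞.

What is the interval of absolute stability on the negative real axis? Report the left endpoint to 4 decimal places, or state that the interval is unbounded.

Set f=λy, z=hλ:
  y_{n+1} = y_n + z·[4/5·y_n + 1/5·y_{n+1}] ⇒ (1 − 1/5z)y_{n+1} = (1 + 4/5z)y_n
  Hence R(z) = (1 + 4/5z)/(1 − 1/5z).

Need |R(x)|<1, x<0.
x=-0.37: |R|=0.6555
R=−1: 1+4/5x = −1+1/5x ⇒ -3/5x=2 ⇒ x=2/(-3/5)=-3.3333
Confirm numerically:
  x=-2.608: |R|=0.71399 <1
  x=-2.493: |R|=0.66355 <1
  x=-2.467: |R|=0.65194 <1
  x=-2.035: |R|=0.44634 <1
  x=-3.503: |R|=1.05986 >1
  x=-3.381: |R|=1.01706 >1
Interval (-3.3333, 0).

(-3.3333, 0).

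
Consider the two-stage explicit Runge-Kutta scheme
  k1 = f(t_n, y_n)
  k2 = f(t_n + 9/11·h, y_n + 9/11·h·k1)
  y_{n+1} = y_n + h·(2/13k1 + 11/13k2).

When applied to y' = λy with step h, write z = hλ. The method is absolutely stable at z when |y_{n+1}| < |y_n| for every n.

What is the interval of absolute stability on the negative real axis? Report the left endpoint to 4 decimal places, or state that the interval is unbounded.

z∈(-1.4444,0).

With y'=λy (z=hλ):
  k1=λy_n ⇒ h·k1=z·y_n;  k2=λ(1+9/11z)y_n ⇒ h·k2=z(1+9/11z)y_n
  y_{n+1}/y_n = 1 + 2/13z + 11/13z(1+9/11z) = 1 + z + 9/13z²
  ⇒ R(z) = 1 + z + 9/13z².

Boundary: |R(x)|=1, x<0.
x=-0.47: |R|=0.6829
R=1: x+9/13x²=0 ⇒ x=−13/9=-1.4444; min R=1−1/(4·9/13)=0.6389>−1
Confirm numerically:
  x=-1.238: |R|=0.82306 <1
  x=-1.051: |R|=0.71372 <1
  x=-0.928: |R|=0.66820 <1
  x=-0.899: |R|=0.66052 <1
  x=-2.028: |R|=1.81931 >1
  x=-1.873: |R|=1.55570 >1
  x=-1.714: |R|=1.31986 >1
Interval (-1.4444, 0).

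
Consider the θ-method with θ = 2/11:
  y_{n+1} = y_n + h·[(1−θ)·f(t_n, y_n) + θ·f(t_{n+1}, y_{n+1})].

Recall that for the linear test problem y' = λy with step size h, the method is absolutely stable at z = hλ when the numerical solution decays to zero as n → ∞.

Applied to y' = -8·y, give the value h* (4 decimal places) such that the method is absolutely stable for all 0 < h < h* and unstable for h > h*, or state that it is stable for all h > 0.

(-3.1429,0); λ=-8 ⇒ h* = (22/7)/8 = 0.3929.

Set f=λy, z=hλ:
  y_{n+1} = y_n + z·[9/11·y_n + 2/11·y_{n+1}] ⇒ (1 − 2/11z)y_{n+1} = (1 + 9/11z)y_n
  Hence R(z) = (1 + 9/11z)/(1 − 2/11z).

Boundary: |R(x)|=1, x<0.
x=-1.3: |R|=0.0515
R=−1: 1+9/11x = −1+2/11x ⇒ -7/11x=2 ⇒ x=2/(-7/11)=-3.1429
Confirm numerically:
  x=-2.546: |R|=0.74037 <1
  x=-2.527: |R|=0.73147 <1
  x=-1.719: |R|=0.30967 <1
  x=-3.333: |R|=1.07534 >1
  x=-3.319: |R|=1.06991 >1
Interval (-3.1429, 0).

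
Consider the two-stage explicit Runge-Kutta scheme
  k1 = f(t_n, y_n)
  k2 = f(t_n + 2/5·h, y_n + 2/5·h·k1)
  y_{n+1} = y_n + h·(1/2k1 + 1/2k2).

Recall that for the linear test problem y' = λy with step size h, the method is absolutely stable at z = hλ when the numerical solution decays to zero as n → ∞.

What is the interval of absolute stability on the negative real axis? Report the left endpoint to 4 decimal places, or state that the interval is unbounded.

Test eqn y'=λy, z=hλ:
  k1=λy_n ⇒ h·k1=z·y_n;  k2=λ(1+2/5z)y_n ⇒ h·k2=z(1+2/5z)y_n
  y_{n+1}/y_n = 1 + 1/2z + 1/2z(1+2/5z) = 1 + z + 1/5z²
  ⇒ R(z) = 1 + z + 1/5z².

Need |R(x)|<1, x<0.
x=-0.61: |R|=0.4644
R=1: x+1/5x²=0 ⇒ x=−5=-5.0000; min R=1−1/(4·1/5)=-0.2500>−1
Confirm numerically:
  x=-4.416: |R|=0.48421 <1
  x=-3.837: |R|=0.10751 <1
  x=-2.474: |R|=0.24986 <1
  x=-5.317: |R|=1.33710 >1
  x=-5.099: |R|=1.10096 >1
Stable set (-5.0000, 0).

z∈(-5.0000,0).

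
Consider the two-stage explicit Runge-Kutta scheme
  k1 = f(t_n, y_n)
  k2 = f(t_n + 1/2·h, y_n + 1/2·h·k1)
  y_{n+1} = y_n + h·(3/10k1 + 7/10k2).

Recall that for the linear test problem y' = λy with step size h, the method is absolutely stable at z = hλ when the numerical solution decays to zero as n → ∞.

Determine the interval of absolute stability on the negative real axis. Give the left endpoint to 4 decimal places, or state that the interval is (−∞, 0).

z∈(-2.8571,0).

With y'=λy (z=hλ):
  k1=λy_n ⇒ h·k1=z·y_n;  k2=λ(1+1/2z)y_n ⇒ h·k2=z(1+1/2z)y_n
  y_{n+1}/y_n = 1 + 3/10z + 7/10z(1+1/2z) = 1 + z + 7/20z²
  Hence R(z) = 1 + z + 7/20z².

Find x<0 with |R(x)|<1.
x=-0.81: |R|=0.4196
R=1: x+7/20x²=0 ⇒ x=−20/7=-2.8571; min R=1−1/(4·7/20)=0.2857>−1
Confirm numerically:
  x=-2.202: |R|=0.49508 <1
  x=-2.009: |R|=0.40363 <1
  x=-1.466: |R|=0.28620 <1
  x=-3.268: |R|=1.46994 >1
  x=-2.984: |R|=1.13249 >1
So |R|<1 on (-2.8571, 0).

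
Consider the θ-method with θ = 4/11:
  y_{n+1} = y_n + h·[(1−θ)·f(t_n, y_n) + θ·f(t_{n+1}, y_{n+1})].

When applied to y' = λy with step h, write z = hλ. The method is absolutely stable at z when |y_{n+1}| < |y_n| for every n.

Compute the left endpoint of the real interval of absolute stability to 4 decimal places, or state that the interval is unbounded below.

Set f=λy, z=hλ:
  y_{n+1} = y_n + z·[7/11·y_n + 4/11·y_{n+1}] ⇒ (1 − 4/11z)y_{n+1} = (1 + 7/11z)y_n
  Hence R(z) = (1 + 7/11z)/(1 − 4/11z).

Need |R(x)|<1, x<0.
x=-0.48: |R|=0.5913
R=−1: 1+7/11x = −1+4/11x ⇒ -3/11x=2 ⇒ x=2/(-3/11)=-7.3333
Confirm numerically:
  x=-6.167: |R|=0.90190 <1
  x=-3.671: |R|=0.57222 <1
  x=-3.226: |R|=0.48452 <1
  x=-7.644: |R|=1.02242 >1
  x=-7.415: |R|=1.00603 >1
So |R|<1 on (-7.3333, 0).

left endpoint -7.3333.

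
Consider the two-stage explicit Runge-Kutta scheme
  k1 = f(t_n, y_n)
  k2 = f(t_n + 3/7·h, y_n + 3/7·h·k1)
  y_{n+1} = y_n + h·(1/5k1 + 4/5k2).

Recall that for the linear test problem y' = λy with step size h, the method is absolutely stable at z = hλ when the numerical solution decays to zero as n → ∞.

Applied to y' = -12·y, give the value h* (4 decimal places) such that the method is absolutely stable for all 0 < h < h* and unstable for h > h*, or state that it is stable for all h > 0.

On y'=λy, z=hλ:
  k1=λy_n ⇒ h·k1=z·y_n;  k2=λ(1+3/7z)y_n ⇒ h·k2=z(1+3/7z)y_n
  y_{n+1}/y_n = 1 + 1/5z + 4/5z(1+3/7z) = 1 + z + 12/35z²
  Hence R(z) = 1 + z + 12/35z².

Need |R(x)|<1, x<0.
x=-1.18: |R|=0.2974
R=1: x+12/35x²=0 ⇒ x=−35/12=-2.9167; min R=1−1/(4·12/35)=0.2708>−1
Confirm numerically:
  x=-2.862: |R|=0.94636 <1
  x=-2.555: |R|=0.68318 <1
  x=-2.131: |R|=0.42597 <1
  x=-1.680: |R|=0.28768 <1
  x=-3.436: |R|=1.61180 >1
  x=-3.218: |R|=1.33247 >1
  x=-3.195: |R|=1.30489 >1
Stable set (-2.9167, 0).

(-2.9167,0); λ=-12 ⇒ h* = (35/12)/12 = 0.2431.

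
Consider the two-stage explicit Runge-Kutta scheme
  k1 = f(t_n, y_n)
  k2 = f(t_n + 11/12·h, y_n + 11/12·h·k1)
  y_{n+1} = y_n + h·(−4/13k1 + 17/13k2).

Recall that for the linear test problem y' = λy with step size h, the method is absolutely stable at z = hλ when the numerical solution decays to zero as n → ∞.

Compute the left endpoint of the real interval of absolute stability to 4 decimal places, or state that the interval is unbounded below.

left endpoint -0.8342.

Test eqn y'=λy, z=hλ:
  k1=λy_n ⇒ h·k1=z·y_n;  k2=λ(1+11/12z)y_n ⇒ h·k2=z(1+11/12z)y_n
  y_{n+1}/y_n = 1 − 4/13z + 17/13z(1+11/12z) = 1 + z + 187/156z²
  so R(z) = 1 + z + 187/156z².

Find x<0 with |R(x)|<1.
x=-1.77: |R|=2.9855
R=1: x+187/156x²=0 ⇒ x=−156/187=-0.8342; min R=1−1/(4·187/156)=0.7914>−1
Confirm numerically:
  x=-0.672: |R|=0.86932 <1
  x=-0.657: |R|=0.86043 <1
  x=-0.543: |R|=0.81044 <1
  x=-0.397: |R|=0.79193 <1
  x=-1.265: |R|=1.65322 >1
  x=-1.210: |R|=1.54504 >1
Stable set (-0.8342, 0).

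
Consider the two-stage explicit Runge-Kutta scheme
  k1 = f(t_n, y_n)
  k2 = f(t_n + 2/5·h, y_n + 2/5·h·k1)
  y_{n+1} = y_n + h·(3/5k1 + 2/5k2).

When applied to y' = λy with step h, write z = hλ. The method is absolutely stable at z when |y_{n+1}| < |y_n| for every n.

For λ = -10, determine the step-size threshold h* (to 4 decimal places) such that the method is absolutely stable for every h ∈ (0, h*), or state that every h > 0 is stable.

With y'=λy (z=hλ):
  k1=λy_n ⇒ h·k1=z·y_n;  k2=λ(1+2/5z)y_n ⇒ h·k2=z(1+2/5z)y_n
  y_{n+1}/y_n = 1 + 3/5z + 2/5z(1+2/5z) = 1 + z + 4/25z²
  so R(z) = 1 + z + 4/25z².

Find x<0 with |R(x)|<1.
x=-0.88: |R|=0.2439
R=1: x+4/25x²=0 ⇒ x=−25/4=-6.2500; min R=1−1/(4·4/25)=-0.5625>−1
Confirm numerically:
  x=-4.820: |R|=0.10282 <1
  x=-3.633: |R|=0.52121 <1
  x=-2.535: |R|=0.50680 <1
  x=-6.724: |R|=1.50995 >1
  x=-6.576: |R|=1.34300 >1
  x=-6.487: |R|=1.24599 >1
Interval (-6.2500, 0).

(-6.2500,0); λ=-10 ⇒ h* = (25/4)/10 = 0.6250.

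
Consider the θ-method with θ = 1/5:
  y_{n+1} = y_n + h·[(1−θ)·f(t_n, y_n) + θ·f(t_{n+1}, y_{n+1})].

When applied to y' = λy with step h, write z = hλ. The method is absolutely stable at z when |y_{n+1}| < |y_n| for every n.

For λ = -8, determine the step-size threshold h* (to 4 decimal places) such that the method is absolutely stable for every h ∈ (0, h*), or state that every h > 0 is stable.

(-3.3333,0); λ=-8 ⇒ h* = (10/3)/8 = 0.4167.

Test eqn y'=λy, z=hλ:
  y_{n+1} = y_n + z·[4/5·y_n + 1/5·y_{n+1}] ⇒ (1 − 1/5z)y_{n+1} = (1 + 4/5z)y_n
  ⇒ R(z) = (1 + 4/5z)/(1 − 1/5z).

Need |R(x)|<1, x<0.
x=-0.66: |R|=0.4170
R=−1: 1+4/5x = −1+1/5x ⇒ -3/5x=2 ⇒ x=2/(-3/5)=-3.3333
Confirm numerically:
  x=-3.262: |R|=0.97410 <1
  x=-2.616: |R|=0.71744 <1
  x=-1.703: |R|=0.27033 <1
  x=-3.821: |R|=1.16585 >1
  x=-3.442: |R|=1.03862 >1
Interval (-3.3333, 0).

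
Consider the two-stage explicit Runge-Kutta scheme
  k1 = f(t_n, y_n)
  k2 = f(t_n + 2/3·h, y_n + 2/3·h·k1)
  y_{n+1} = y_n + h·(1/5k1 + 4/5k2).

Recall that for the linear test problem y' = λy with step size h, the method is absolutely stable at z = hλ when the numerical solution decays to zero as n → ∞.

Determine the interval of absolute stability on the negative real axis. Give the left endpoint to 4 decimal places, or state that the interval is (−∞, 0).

(-1.8750, 0).

Set f=λy, z=hλ:
  k1=λy_n ⇒ h·k1=z·y_n;  k2=λ(1+2/3z)y_n ⇒ h·k2=z(1+2/3z)y_n
  y_{n+1}/y_n = 1 + 1/5z + 4/5z(1+2/3z) = 1 + z + 8/15z²
  R(z) = 1 + z + 8/15z².

Boundary: |R(x)|=1, x<0.
x=-1.29: |R|=0.5975
R=1: x+8/15x²=0 ⇒ x=−15/8=-1.8750; min R=1−1/(4·8/15)=0.5312>−1
Confirm numerically:
  x=-1.744: |R|=0.87815 <1
  x=-1.736: |R|=0.87130 <1
  x=-1.619: |R|=0.77895 <1
  x=-0.819: |R|=0.53874 <1
  x=-2.430: |R|=1.71928 >1
  x=-2.258: |R|=1.46123 >1
  x=-2.199: |R|=1.37999 >1
Stable set (-1.8750, 0).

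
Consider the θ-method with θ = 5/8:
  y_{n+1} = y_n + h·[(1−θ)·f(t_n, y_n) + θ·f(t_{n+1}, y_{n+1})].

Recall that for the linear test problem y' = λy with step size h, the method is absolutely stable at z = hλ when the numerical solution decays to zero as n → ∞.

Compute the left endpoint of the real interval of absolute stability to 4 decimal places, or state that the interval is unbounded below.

unbounded; (−∞, 0).

With y'=λy (z=hλ):
  y_{n+1} = y_n + z·[3/8·y_n + 5/8·y_{n+1}] ⇒ (1 − 5/8z)y_{n+1} = (1 + 3/8z)y_n
  R(z) = (1 + 3/8z)/(1 − 5/8z).

Find x<0 with |R(x)|<1.
x=-0.57: |R|=0.5797
x=-2: |R|=0.1111
x=-10: |R|=0.3793
x=-100: |R|=0.5748
θ=5/8≥1/2 ⇒ |1+3/8x|<|1−5/8x| ∀x<0 ⇒ stable on all of ℝ⁻.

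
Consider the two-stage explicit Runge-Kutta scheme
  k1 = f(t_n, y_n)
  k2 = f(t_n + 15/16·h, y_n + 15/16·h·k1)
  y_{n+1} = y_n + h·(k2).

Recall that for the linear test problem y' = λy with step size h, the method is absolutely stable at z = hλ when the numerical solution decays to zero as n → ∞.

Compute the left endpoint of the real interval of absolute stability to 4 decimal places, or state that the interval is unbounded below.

Test eqn y'=λy, z=hλ:
  k1=λy_n ⇒ h·k1=z·y_n;  k2=λ(1+15/16z)y_n ⇒ h·k2=z(1+15/16z)y_n
  y_{n+1}/y_n = 1 + z(1+15/16z) = 1 + z + 15/16z²
  so R(z) = 1 + z + 15/16z².

Solve |R(x)|<1 on ℝ⁻.
x=-1.03: |R|=0.9646
R=1: x+15/16x²=0 ⇒ x=−16/15=-1.0667; min R=1−1/(4·15/16)=0.7333>−1
Confirm numerically:
  x=-0.965: |R|=0.90802 <1
  x=-0.769: |R|=0.78540 <1
  x=-0.752: |R|=0.77816 <1
  x=-0.615: |R|=0.73959 <1
  x=-1.551: |R|=1.70425 >1
  x=-1.227: |R|=1.18443 >1
So |R|<1 on (-1.0667, 0).

z* = -1.0667.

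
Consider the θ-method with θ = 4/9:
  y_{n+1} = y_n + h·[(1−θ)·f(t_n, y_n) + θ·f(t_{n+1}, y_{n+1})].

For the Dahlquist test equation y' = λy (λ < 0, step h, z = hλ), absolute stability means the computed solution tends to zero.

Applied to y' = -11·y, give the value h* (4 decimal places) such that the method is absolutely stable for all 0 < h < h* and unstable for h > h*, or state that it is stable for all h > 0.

(-18.0000,0); λ=-11 ⇒ h* = (18)/11 = 1.6364.

With y'=λy (z=hλ):
  y_{n+1} = y_n + z·[5/9·y_n + 4/9·y_{n+1}] ⇒ (1 − 4/9z)y_{n+1} = (1 + 5/9z)y_n
  so R(z) = (1 + 5/9z)/(1 − 4/9z).

Solve |R(x)|<1 on ℝ⁻.
x=-1.79: |R|=0.0031
R=−1: 1+5/9x = −1+4/9x ⇒ -1/9x=2 ⇒ x=2/(-1/9)=-18.0000
Confirm numerically:
  x=-12.471: |R|=0.90610 <1
  x=-12.095: |R|=0.89709 <1
  x=-10.816: |R|=0.86254 <1
  x=-9.456: |R|=0.81753 <1
  x=-18.592: |R|=1.00710 >1
  x=-18.453: |R|=1.00547 >1
  x=-18.333: |R|=1.00404 >1
Interval (-18.0000, 0).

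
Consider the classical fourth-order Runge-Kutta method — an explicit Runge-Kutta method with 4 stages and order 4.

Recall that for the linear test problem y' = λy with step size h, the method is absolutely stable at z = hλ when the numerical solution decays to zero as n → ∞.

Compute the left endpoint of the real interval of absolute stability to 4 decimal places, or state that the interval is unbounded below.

left endpoint -2.7853.

With y'=λy (z=hλ):
  order 4, 4-stage ⇒ R(z)=1+z+z^2/2+z^3/6+z^4/24
  (e.g. R(-1.48)=0.27481, |R|=0.27481)

Find x<0 with |R(x)|<1.
x=-1.48: |R|=0.2748
|R(-2.73)|=0.9198 |R(-1.24)|=0.3095 |R(-0.77)|=0.4650
Bisect:
  x_lo=-3.6712 |R|=3.3897  x_hi=-0.3715 |R|=0.6898
  mid=-2.02132 |R|=0.34067 →hi
  mid=-2.84624 |R|=1.09585 →lo
  mid=-2.43378 |R|=0.58709 →hi
  mid=-2.64001 |R|=0.80216 →hi
  mid=-2.74313 |R|=0.93827 →hi
  mid=-2.79469 |R|=1.01425 →lo
  mid=-2.76891 |R|=0.97558 →hi
  mid=-2.78180 |R|=0.99474 →hi
  mid=-2.78824 |R|=1.00445 →lo
  ...
  [-2.78542,-2.78522] ⇒ x*=-2.7853
Interval (-2.7853, 0).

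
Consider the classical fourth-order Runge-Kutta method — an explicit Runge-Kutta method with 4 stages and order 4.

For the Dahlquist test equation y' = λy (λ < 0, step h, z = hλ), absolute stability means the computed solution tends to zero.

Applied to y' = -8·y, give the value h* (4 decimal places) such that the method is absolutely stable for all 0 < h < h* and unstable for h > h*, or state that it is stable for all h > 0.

On y'=λy, z=hλ:
  order 4, 4-stage ⇒ R(z)=1+z+z^2/2+z^3/6+z^4/24
  (e.g. R(-1.69)=0.27347, |R|=0.27347)

Boundary: |R(x)|=1, x<0.
x=-1.69: |R|=0.2735
|R(-2.94)|=1.2594 |R(-2.56)|=0.7102 |R(-0.73)|=0.4834
Bisect:
  x_lo=-3.4439 |R|=2.5397  x_hi=-0.3179 |R|=0.7277
  mid=-1.88087 |R|=0.30045 →hi
  mid=-2.66236 |R|=0.82994 →hi
  mid=-3.05311 |R|=1.48480 →lo
  mid=-2.85774 |R|=1.11483 →lo
  mid=-2.76005 |R|=0.96260 →hi
  mid=-2.80889 |R|=1.03617 →lo
  mid=-2.78447 |R|=0.99876 →hi
  ...
  [-2.78543,-2.78524] ⇒ x*=-2.7853
So |R|<1 on (-2.7853, 0).

(-2.7853,0); λ=-8 ⇒ h* = 0.3482.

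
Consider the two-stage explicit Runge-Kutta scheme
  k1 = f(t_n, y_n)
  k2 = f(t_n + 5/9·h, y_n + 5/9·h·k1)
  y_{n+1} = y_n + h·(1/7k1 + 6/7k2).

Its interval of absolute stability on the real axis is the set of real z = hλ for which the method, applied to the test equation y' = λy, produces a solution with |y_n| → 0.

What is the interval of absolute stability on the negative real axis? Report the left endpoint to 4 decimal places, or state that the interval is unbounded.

(-2.1000, 0).

Set f=λy, z=hλ:
  k1=λy_n ⇒ h·k1=z·y_n;  k2=λ(1+5/9z)y_n ⇒ h·k2=z(1+5/9z)y_n
  y_{n+1}/y_n = 1 + 1/7z + 6/7z(1+5/9z) = 1 + z + 10/21z²
  Hence R(z) = 1 + z + 10/21z².

Boundary: |R(x)|=1, x<0.
x=-1.64: |R|=0.6408
R=1: x+10/21x²=0 ⇒ x=−21/10=-2.1000; min R=1−1/(4·10/21)=0.4750>−1
Confirm numerically:
  x=-2.030: |R|=0.93233 <1
  x=-1.784: |R|=0.73155 <1
  x=-1.199: |R|=0.48557 <1
  x=-2.602: |R|=1.62200 >1
  x=-2.492: |R|=1.46517 >1
Interval (-2.1000, 0).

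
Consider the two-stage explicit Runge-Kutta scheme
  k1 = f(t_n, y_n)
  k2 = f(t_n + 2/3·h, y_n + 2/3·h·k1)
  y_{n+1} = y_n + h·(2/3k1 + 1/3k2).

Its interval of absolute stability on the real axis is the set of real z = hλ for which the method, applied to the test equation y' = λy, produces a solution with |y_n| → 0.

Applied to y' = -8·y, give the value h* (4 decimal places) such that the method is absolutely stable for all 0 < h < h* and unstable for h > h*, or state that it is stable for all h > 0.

(-4.5000,0); λ=-8 ⇒ h* = (9/2)/8 = 0.5625.

Set f=λy, z=hλ:
  k1=λy_n ⇒ h·k1=z·y_n;  k2=λ(1+2/3z)y_n ⇒ h·k2=z(1+2/3z)y_n
  y_{n+1}/y_n = 1 + 2/3z + 1/3z(1+2/3z) = 1 + z + 2/9z²
  Hence R(z) = 1 + z + 2/9z².

Find x<0 with |R(x)|<1.
x=-0.69: |R|=0.4158
R=1: x+2/9x²=0 ⇒ x=−9/2=-4.5000; min R=1−1/(4·2/9)=-0.1250>−1
Confirm numerically:
  x=-3.184: |R|=0.06886 <1
  x=-2.957: |R|=0.01392 <1
  x=-1.810: |R|=0.08198 <1
  x=-5.016: |R|=1.57517 >1
  x=-5.011: |R|=1.56903 >1
  x=-4.574: |R|=1.07522 >1
So |R|<1 on (-4.5000, 0).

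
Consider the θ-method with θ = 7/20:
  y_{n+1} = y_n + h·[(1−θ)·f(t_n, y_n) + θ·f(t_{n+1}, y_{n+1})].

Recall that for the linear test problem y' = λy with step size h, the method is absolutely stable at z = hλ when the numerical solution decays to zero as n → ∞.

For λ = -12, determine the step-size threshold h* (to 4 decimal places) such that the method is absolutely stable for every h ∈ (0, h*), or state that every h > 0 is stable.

(-6.6667,0); λ=-12 ⇒ h* = (20/3)/12 = 0.5556.

Test eqn y'=λy, z=hλ:
  y_{n+1} = y_n + z·[13/20·y_n + 7/20·y_{n+1}] ⇒ (1 − 7/20z)y_{n+1} = (1 + 13/20z)y_n
  R(z) = (1 + 13/20z)/(1 − 7/20z).

Find x<0 with |R(x)|<1.
x=-1.16: |R|=0.1750
R=−1: 1+13/20x = −1+7/20x ⇒ -3/10x=2 ⇒ x=2/(-3/10)=-6.6667
Confirm numerically:
  x=-6.246: |R|=0.96039 <1
  x=-4.986: |R|=0.81633 <1
  x=-3.529: |R|=0.57886 <1
  x=-7.170: |R|=1.04303 >1
  x=-6.742: |R|=1.00673 >1
Stable set (-6.6667, 0).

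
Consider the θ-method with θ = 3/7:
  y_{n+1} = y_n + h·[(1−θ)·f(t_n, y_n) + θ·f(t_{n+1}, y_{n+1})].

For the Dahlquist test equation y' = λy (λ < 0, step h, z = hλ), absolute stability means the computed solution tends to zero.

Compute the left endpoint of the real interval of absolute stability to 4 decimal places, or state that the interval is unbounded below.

z* = -14.0000.

On y'=λy, z=hλ:
  y_{n+1} = y_n + z·[4/7·y_n + 3/7·y_{n+1}] ⇒ (1 − 3/7z)y_{n+1} = (1 + 4/7z)y_n
  so R(z) = (1 + 4/7z)/(1 − 3/7z).

Solve |R(x)|<1 on ℝ⁻.
x=-0.57: |R|=0.5419
R=−1: 1+4/7x = −1+3/7x ⇒ -1/7x=2 ⇒ x=2/(-1/7)=-14.0000
Confirm numerically:
  x=-11.726: |R|=0.94609 <1
  x=-11.093: |R|=0.92783 <1
  x=-11.057: |R|=0.92674 <1
  x=-14.594: |R|=1.01170 >1
  x=-14.395: |R|=1.00787 >1
  x=-14.328: |R|=1.00656 >1
So |R|<1 on (-14.0000, 0).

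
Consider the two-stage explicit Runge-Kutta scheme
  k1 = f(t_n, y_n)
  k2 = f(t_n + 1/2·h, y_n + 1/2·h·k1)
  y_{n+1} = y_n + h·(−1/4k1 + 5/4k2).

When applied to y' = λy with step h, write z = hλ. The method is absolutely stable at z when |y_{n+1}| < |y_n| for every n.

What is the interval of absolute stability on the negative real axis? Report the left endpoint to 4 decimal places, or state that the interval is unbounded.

(-1.6000, 0).

With y'=λy (z=hλ):
  k1=λy_n ⇒ h·k1=z·y_n;  k2=λ(1+1/2z)y_n ⇒ h·k2=z(1+1/2z)y_n
  y_{n+1}/y_n = 1 − 1/4z + 5/4z(1+1/2z) = 1 + z + 5/8z²
  R(z) = 1 + z + 5/8z².

Need |R(x)|<1, x<0.
x=-1.48: |R|=0.8890
R=1: x+5/8x²=0 ⇒ x=−8/5=-1.6000; min R=1−1/(4·5/8)=0.6000>−1
Confirm numerically:
  x=-1.499: |R|=0.90538 <1
  x=-1.432: |R|=0.84964 <1
  x=-1.209: |R|=0.70455 <1
  x=-0.708: |R|=0.60529 <1
  x=-2.057: |R|=1.58753 >1
  x=-1.779: |R|=1.19903 >1
Interval (-1.6000, 0).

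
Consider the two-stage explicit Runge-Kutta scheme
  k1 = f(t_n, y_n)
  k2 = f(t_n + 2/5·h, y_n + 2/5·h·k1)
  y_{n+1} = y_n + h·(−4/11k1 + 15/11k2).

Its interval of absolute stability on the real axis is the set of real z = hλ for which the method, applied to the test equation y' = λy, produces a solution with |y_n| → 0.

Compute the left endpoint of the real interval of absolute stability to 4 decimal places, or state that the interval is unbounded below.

left endpoint -1.8333.

Test eqn y'=λy, z=hλ:
  k1=λy_n ⇒ h·k1=z·y_n;  k2=λ(1+2/5z)y_n ⇒ h·k2=z(1+2/5z)y_n
  y_{n+1}/y_n = 1 − 4/11z + 15/11z(1+2/5z) = 1 + z + 6/11z²
  Hence R(z) = 1 + z + 6/11z².

Boundary: |R(x)|=1, x<0.
x=-1.11: |R|=0.5621
R=1: x+6/11x²=0 ⇒ x=−11/6=-1.8333; min R=1−1/(4·6/11)=0.5417>−1
Confirm numerically:
  x=-1.599: |R|=0.79562 <1
  x=-1.395: |R|=0.66647 <1
  x=-0.847: |R|=0.54431 <1
  x=-2.294: |R|=1.57642 >1
  x=-2.180: |R|=1.41222 >1
  x=-2.087: |R|=1.28876 >1
So |R|<1 on (-1.8333, 0).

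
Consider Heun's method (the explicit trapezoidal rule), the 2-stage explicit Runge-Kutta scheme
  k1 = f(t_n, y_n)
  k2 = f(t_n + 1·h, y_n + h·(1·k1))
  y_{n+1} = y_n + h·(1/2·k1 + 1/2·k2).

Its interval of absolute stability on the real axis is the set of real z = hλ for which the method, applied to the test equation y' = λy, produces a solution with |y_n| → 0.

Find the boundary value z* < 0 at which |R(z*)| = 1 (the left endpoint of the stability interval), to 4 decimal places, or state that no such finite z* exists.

On y'=λy, z=hλ:
  order 2, 2-stage ⇒ R(z)=1+z+z^2/2
  (e.g. R(-0.6)=0.58000, |R|=0.58000)

Need |R(x)|<1, x<0.
x=-0.6: |R|=0.5800
|R(-1.6)|=0.6800 |R(-1.24)|=0.5288 |R(-0.94)|=0.5018
Bisect:
  x_lo=-2.6713 |R|=1.8966  x_hi=-0.1557 |R|=0.8565
  mid=-1.41346 |R|=0.58548 →hi
  mid=-2.04236 |R|=1.04326 →lo
  mid=-1.72791 |R|=0.76493 →hi
  mid=-1.88514 |R|=0.89174 →hi
  mid=-1.96375 |R|=0.96441 →hi
  mid=-2.00306 |R|=1.00306 →lo
  mid=-1.98340 |R|=0.98354 →hi
  mid=-1.99323 |R|=0.99325 →hi
  ...
  [-2.00014,-1.99999] ⇒ x*=-2.0000
So |R|<1 on (-2.0000, 0).

z* = -2.0000.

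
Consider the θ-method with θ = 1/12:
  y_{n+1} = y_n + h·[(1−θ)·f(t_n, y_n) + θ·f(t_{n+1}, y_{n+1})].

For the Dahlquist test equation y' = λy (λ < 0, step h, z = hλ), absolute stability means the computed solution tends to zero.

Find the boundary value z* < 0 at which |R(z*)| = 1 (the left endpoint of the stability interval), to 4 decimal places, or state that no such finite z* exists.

z* = -2.4000.

Set f=λy, z=hλ:
  y_{n+1} = y_n + z·[11/12·y_n + 1/12·y_{n+1}] ⇒ (1 − 1/12z)y_{n+1} = (1 + 11/12z)y_n
  R(z) = (1 + 11/12z)/(1 − 1/12z).

Need |R(x)|<1, x<0.
x=-1.59: |R|=0.4040
R=−1: 1+11/12x = −1+1/12x ⇒ -5/6x=2 ⇒ x=2/(-5/6)=-2.4000
Confirm numerically:
  x=-2.047: |R|=0.74870 <1
  x=-1.504: |R|=0.33649 <1
  x=-1.463: |R|=0.30402 <1
  x=-2.801: |R|=1.27093 >1
  x=-2.452: |R|=1.03598 >1
  x=-2.450: |R|=1.03460 >1
Interval (-2.4000, 0).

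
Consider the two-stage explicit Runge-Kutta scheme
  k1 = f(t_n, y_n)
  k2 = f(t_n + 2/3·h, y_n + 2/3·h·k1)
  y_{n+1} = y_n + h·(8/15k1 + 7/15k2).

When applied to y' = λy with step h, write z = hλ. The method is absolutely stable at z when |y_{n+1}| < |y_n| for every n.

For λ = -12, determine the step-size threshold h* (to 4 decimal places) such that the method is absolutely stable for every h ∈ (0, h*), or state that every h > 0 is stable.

(-3.2143,0); λ=-12 ⇒ h* = (45/14)/12 = 0.2679.

Test eqn y'=λy, z=hλ:
  k1=λy_n ⇒ h·k1=z·y_n;  k2=λ(1+2/3z)y_n ⇒ h·k2=z(1+2/3z)y_n
  y_{n+1}/y_n = 1 + 8/15z + 7/15z(1+2/3z) = 1 + z + 14/45z²
  so R(z) = 1 + z + 14/45z².

Solve |R(x)|<1 on ℝ⁻.
x=-0.65: |R|=0.4814
R=1: x+14/45x²=0 ⇒ x=−45/14=-3.2143; min R=1−1/(4·14/45)=0.1964>−1
Confirm numerically:
  x=-3.030: |R|=0.82628 <1
  x=-2.673: |R|=0.54987 <1
  x=-2.613: |R|=0.51119 <1
  x=-3.582: |R|=1.40978 >1
  x=-3.309: |R|=1.09751 >1
Interval (-3.2143, 0).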